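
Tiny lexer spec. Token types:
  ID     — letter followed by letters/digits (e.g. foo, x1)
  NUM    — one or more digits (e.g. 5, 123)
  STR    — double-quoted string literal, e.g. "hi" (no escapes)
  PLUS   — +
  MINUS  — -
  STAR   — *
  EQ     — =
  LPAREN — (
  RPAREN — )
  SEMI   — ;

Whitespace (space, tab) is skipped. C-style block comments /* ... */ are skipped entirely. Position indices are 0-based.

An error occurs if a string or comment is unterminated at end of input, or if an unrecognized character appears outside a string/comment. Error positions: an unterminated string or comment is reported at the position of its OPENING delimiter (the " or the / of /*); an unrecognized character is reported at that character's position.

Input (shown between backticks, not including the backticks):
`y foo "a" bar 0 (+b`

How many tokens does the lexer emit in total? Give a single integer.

pos=0: emit ID 'y' (now at pos=1)
pos=2: emit ID 'foo' (now at pos=5)
pos=6: enter STRING mode
pos=6: emit STR "a" (now at pos=9)
pos=10: emit ID 'bar' (now at pos=13)
pos=14: emit NUM '0' (now at pos=15)
pos=16: emit LPAREN '('
pos=17: emit PLUS '+'
pos=18: emit ID 'b' (now at pos=19)
DONE. 8 tokens: [ID, ID, STR, ID, NUM, LPAREN, PLUS, ID]

Answer: 8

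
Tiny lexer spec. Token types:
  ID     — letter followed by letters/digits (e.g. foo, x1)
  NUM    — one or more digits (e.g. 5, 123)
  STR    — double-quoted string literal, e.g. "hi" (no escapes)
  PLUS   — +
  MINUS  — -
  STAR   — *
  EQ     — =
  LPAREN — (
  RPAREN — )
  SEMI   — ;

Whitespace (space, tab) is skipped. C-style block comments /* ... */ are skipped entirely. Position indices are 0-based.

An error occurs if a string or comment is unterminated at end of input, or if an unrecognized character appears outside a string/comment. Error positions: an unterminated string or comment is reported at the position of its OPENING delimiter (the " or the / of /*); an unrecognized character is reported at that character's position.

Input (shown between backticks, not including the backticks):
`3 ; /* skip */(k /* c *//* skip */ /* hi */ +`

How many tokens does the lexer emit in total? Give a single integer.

pos=0: emit NUM '3' (now at pos=1)
pos=2: emit SEMI ';'
pos=4: enter COMMENT mode (saw '/*')
exit COMMENT mode (now at pos=14)
pos=14: emit LPAREN '('
pos=15: emit ID 'k' (now at pos=16)
pos=17: enter COMMENT mode (saw '/*')
exit COMMENT mode (now at pos=24)
pos=24: enter COMMENT mode (saw '/*')
exit COMMENT mode (now at pos=34)
pos=35: enter COMMENT mode (saw '/*')
exit COMMENT mode (now at pos=43)
pos=44: emit PLUS '+'
DONE. 5 tokens: [NUM, SEMI, LPAREN, ID, PLUS]

Answer: 5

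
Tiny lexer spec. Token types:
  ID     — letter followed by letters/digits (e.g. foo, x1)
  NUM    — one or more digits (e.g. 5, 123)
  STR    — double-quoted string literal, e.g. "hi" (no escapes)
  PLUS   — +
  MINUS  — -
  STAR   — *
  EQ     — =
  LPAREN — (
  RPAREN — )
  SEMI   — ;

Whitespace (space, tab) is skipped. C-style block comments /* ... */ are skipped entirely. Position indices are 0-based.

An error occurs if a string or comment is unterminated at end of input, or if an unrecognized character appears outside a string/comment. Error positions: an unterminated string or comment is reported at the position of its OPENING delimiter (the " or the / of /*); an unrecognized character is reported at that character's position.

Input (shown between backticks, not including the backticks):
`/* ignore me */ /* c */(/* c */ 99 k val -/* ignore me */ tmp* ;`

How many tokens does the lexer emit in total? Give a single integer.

Answer: 8

Derivation:
pos=0: enter COMMENT mode (saw '/*')
exit COMMENT mode (now at pos=15)
pos=16: enter COMMENT mode (saw '/*')
exit COMMENT mode (now at pos=23)
pos=23: emit LPAREN '('
pos=24: enter COMMENT mode (saw '/*')
exit COMMENT mode (now at pos=31)
pos=32: emit NUM '99' (now at pos=34)
pos=35: emit ID 'k' (now at pos=36)
pos=37: emit ID 'val' (now at pos=40)
pos=41: emit MINUS '-'
pos=42: enter COMMENT mode (saw '/*')
exit COMMENT mode (now at pos=57)
pos=58: emit ID 'tmp' (now at pos=61)
pos=61: emit STAR '*'
pos=63: emit SEMI ';'
DONE. 8 tokens: [LPAREN, NUM, ID, ID, MINUS, ID, STAR, SEMI]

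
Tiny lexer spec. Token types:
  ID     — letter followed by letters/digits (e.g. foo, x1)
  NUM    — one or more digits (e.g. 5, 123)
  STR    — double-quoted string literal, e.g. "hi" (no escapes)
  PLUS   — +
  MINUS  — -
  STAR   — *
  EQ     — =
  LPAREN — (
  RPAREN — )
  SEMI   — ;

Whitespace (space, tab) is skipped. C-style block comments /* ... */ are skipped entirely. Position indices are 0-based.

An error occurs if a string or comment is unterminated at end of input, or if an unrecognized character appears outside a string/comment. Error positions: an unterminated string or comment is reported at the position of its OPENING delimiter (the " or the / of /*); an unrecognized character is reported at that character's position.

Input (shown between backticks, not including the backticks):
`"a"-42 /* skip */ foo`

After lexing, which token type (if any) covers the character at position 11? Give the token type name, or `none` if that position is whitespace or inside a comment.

pos=0: enter STRING mode
pos=0: emit STR "a" (now at pos=3)
pos=3: emit MINUS '-'
pos=4: emit NUM '42' (now at pos=6)
pos=7: enter COMMENT mode (saw '/*')
exit COMMENT mode (now at pos=17)
pos=18: emit ID 'foo' (now at pos=21)
DONE. 4 tokens: [STR, MINUS, NUM, ID]
Position 11: char is 'k' -> none

Answer: none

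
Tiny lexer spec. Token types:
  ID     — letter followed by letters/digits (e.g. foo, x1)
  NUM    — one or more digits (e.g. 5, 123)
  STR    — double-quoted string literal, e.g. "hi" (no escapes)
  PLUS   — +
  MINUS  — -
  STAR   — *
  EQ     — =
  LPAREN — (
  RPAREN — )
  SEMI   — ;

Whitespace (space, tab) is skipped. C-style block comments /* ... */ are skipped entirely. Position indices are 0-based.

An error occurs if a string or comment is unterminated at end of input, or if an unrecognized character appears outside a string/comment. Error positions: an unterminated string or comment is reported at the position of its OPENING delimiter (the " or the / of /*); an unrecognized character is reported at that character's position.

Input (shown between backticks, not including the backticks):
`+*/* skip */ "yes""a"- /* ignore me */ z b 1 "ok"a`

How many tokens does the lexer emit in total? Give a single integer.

pos=0: emit PLUS '+'
pos=1: emit STAR '*'
pos=2: enter COMMENT mode (saw '/*')
exit COMMENT mode (now at pos=12)
pos=13: enter STRING mode
pos=13: emit STR "yes" (now at pos=18)
pos=18: enter STRING mode
pos=18: emit STR "a" (now at pos=21)
pos=21: emit MINUS '-'
pos=23: enter COMMENT mode (saw '/*')
exit COMMENT mode (now at pos=38)
pos=39: emit ID 'z' (now at pos=40)
pos=41: emit ID 'b' (now at pos=42)
pos=43: emit NUM '1' (now at pos=44)
pos=45: enter STRING mode
pos=45: emit STR "ok" (now at pos=49)
pos=49: emit ID 'a' (now at pos=50)
DONE. 10 tokens: [PLUS, STAR, STR, STR, MINUS, ID, ID, NUM, STR, ID]

Answer: 10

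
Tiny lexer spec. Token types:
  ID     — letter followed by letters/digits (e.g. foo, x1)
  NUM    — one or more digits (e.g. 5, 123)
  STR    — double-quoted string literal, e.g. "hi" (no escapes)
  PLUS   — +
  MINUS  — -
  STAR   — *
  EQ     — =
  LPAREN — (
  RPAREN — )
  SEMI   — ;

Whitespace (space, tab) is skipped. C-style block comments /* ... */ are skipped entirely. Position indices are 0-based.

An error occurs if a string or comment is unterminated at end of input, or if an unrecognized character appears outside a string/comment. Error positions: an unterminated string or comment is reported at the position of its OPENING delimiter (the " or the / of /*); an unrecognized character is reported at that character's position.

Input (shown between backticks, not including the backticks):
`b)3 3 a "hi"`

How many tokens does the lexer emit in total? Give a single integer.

pos=0: emit ID 'b' (now at pos=1)
pos=1: emit RPAREN ')'
pos=2: emit NUM '3' (now at pos=3)
pos=4: emit NUM '3' (now at pos=5)
pos=6: emit ID 'a' (now at pos=7)
pos=8: enter STRING mode
pos=8: emit STR "hi" (now at pos=12)
DONE. 6 tokens: [ID, RPAREN, NUM, NUM, ID, STR]

Answer: 6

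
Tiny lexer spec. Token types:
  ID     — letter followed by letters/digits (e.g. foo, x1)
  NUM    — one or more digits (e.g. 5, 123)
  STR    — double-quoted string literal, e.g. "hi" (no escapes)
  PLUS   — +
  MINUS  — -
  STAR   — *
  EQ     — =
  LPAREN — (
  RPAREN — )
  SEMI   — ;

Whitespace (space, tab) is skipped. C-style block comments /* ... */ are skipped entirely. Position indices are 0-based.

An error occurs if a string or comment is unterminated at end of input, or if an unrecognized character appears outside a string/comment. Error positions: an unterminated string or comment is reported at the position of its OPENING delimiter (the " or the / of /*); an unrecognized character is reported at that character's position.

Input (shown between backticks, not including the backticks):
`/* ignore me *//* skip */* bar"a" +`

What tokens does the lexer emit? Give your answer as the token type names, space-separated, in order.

pos=0: enter COMMENT mode (saw '/*')
exit COMMENT mode (now at pos=15)
pos=15: enter COMMENT mode (saw '/*')
exit COMMENT mode (now at pos=25)
pos=25: emit STAR '*'
pos=27: emit ID 'bar' (now at pos=30)
pos=30: enter STRING mode
pos=30: emit STR "a" (now at pos=33)
pos=34: emit PLUS '+'
DONE. 4 tokens: [STAR, ID, STR, PLUS]

Answer: STAR ID STR PLUS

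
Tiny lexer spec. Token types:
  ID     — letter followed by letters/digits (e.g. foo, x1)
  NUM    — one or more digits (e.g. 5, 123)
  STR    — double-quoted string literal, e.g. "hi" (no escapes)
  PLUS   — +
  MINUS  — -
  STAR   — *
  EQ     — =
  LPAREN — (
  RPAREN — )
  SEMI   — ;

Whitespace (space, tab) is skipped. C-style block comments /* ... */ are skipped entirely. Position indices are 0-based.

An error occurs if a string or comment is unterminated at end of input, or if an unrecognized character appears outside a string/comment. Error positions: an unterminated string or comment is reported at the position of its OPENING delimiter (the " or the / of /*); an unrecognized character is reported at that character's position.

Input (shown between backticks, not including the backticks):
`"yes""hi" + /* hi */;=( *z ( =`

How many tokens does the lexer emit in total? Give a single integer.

Answer: 10

Derivation:
pos=0: enter STRING mode
pos=0: emit STR "yes" (now at pos=5)
pos=5: enter STRING mode
pos=5: emit STR "hi" (now at pos=9)
pos=10: emit PLUS '+'
pos=12: enter COMMENT mode (saw '/*')
exit COMMENT mode (now at pos=20)
pos=20: emit SEMI ';'
pos=21: emit EQ '='
pos=22: emit LPAREN '('
pos=24: emit STAR '*'
pos=25: emit ID 'z' (now at pos=26)
pos=27: emit LPAREN '('
pos=29: emit EQ '='
DONE. 10 tokens: [STR, STR, PLUS, SEMI, EQ, LPAREN, STAR, ID, LPAREN, EQ]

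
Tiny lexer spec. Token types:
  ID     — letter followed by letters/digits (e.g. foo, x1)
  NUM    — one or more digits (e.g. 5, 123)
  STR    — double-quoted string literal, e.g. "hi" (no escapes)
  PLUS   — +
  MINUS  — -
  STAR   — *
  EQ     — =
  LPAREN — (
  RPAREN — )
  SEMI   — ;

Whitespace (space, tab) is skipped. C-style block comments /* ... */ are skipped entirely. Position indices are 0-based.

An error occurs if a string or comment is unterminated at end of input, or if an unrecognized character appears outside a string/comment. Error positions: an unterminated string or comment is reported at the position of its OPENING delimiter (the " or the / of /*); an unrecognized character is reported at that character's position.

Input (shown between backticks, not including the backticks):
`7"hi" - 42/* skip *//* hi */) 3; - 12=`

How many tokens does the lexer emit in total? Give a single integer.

Answer: 10

Derivation:
pos=0: emit NUM '7' (now at pos=1)
pos=1: enter STRING mode
pos=1: emit STR "hi" (now at pos=5)
pos=6: emit MINUS '-'
pos=8: emit NUM '42' (now at pos=10)
pos=10: enter COMMENT mode (saw '/*')
exit COMMENT mode (now at pos=20)
pos=20: enter COMMENT mode (saw '/*')
exit COMMENT mode (now at pos=28)
pos=28: emit RPAREN ')'
pos=30: emit NUM '3' (now at pos=31)
pos=31: emit SEMI ';'
pos=33: emit MINUS '-'
pos=35: emit NUM '12' (now at pos=37)
pos=37: emit EQ '='
DONE. 10 tokens: [NUM, STR, MINUS, NUM, RPAREN, NUM, SEMI, MINUS, NUM, EQ]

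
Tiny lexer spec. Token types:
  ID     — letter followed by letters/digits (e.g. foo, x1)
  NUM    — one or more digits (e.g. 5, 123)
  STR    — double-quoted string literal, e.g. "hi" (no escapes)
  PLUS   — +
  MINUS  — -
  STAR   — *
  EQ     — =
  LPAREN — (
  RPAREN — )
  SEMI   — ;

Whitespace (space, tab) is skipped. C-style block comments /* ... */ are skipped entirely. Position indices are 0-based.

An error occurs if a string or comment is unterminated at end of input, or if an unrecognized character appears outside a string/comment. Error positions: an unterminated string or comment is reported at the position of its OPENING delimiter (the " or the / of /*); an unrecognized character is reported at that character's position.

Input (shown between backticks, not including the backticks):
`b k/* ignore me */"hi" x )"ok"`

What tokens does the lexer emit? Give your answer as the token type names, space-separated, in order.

Answer: ID ID STR ID RPAREN STR

Derivation:
pos=0: emit ID 'b' (now at pos=1)
pos=2: emit ID 'k' (now at pos=3)
pos=3: enter COMMENT mode (saw '/*')
exit COMMENT mode (now at pos=18)
pos=18: enter STRING mode
pos=18: emit STR "hi" (now at pos=22)
pos=23: emit ID 'x' (now at pos=24)
pos=25: emit RPAREN ')'
pos=26: enter STRING mode
pos=26: emit STR "ok" (now at pos=30)
DONE. 6 tokens: [ID, ID, STR, ID, RPAREN, STR]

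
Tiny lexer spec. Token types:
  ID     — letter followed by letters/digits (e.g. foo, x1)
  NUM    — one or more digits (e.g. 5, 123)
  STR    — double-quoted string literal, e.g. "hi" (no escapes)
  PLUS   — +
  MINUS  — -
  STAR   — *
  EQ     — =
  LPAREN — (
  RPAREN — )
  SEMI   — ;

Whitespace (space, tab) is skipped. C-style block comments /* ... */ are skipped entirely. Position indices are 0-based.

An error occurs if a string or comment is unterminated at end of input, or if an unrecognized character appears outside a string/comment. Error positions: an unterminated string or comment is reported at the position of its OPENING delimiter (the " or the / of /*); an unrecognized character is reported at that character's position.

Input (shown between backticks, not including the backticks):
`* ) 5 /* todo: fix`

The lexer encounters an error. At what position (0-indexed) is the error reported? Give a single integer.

Answer: 6

Derivation:
pos=0: emit STAR '*'
pos=2: emit RPAREN ')'
pos=4: emit NUM '5' (now at pos=5)
pos=6: enter COMMENT mode (saw '/*')
pos=6: ERROR — unterminated comment (reached EOF)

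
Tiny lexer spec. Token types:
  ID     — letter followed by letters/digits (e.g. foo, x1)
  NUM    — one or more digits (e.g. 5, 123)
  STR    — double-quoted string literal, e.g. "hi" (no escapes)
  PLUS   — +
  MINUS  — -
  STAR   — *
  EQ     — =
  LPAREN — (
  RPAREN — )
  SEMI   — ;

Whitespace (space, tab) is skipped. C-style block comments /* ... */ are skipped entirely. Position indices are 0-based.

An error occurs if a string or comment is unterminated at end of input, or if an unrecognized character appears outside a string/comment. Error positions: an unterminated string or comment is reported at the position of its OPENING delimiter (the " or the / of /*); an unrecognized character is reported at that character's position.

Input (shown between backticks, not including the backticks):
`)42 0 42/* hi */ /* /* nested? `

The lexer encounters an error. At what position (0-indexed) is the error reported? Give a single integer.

Answer: 17

Derivation:
pos=0: emit RPAREN ')'
pos=1: emit NUM '42' (now at pos=3)
pos=4: emit NUM '0' (now at pos=5)
pos=6: emit NUM '42' (now at pos=8)
pos=8: enter COMMENT mode (saw '/*')
exit COMMENT mode (now at pos=16)
pos=17: enter COMMENT mode (saw '/*')
pos=17: ERROR — unterminated comment (reached EOF)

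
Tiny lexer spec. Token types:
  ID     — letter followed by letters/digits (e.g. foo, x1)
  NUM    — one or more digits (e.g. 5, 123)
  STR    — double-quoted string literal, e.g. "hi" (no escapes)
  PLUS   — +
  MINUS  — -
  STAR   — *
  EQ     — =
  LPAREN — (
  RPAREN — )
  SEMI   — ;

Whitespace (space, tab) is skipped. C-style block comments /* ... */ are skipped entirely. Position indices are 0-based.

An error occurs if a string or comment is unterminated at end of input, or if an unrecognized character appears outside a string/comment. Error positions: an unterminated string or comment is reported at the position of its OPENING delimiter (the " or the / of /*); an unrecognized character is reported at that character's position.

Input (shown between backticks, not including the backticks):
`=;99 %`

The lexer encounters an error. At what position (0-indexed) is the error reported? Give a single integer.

Answer: 5

Derivation:
pos=0: emit EQ '='
pos=1: emit SEMI ';'
pos=2: emit NUM '99' (now at pos=4)
pos=5: ERROR — unrecognized char '%'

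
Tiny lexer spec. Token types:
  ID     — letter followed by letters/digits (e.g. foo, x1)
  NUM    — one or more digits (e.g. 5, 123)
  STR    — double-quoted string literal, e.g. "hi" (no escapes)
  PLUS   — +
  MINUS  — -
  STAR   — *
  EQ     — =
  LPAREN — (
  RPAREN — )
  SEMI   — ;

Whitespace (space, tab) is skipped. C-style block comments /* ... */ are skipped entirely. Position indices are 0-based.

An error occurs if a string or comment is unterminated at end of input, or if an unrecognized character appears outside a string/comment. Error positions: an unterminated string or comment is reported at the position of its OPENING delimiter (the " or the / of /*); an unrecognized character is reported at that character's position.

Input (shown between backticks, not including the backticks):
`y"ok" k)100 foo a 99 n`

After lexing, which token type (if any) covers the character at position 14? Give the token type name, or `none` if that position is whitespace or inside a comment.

pos=0: emit ID 'y' (now at pos=1)
pos=1: enter STRING mode
pos=1: emit STR "ok" (now at pos=5)
pos=6: emit ID 'k' (now at pos=7)
pos=7: emit RPAREN ')'
pos=8: emit NUM '100' (now at pos=11)
pos=12: emit ID 'foo' (now at pos=15)
pos=16: emit ID 'a' (now at pos=17)
pos=18: emit NUM '99' (now at pos=20)
pos=21: emit ID 'n' (now at pos=22)
DONE. 9 tokens: [ID, STR, ID, RPAREN, NUM, ID, ID, NUM, ID]
Position 14: char is 'o' -> ID

Answer: ID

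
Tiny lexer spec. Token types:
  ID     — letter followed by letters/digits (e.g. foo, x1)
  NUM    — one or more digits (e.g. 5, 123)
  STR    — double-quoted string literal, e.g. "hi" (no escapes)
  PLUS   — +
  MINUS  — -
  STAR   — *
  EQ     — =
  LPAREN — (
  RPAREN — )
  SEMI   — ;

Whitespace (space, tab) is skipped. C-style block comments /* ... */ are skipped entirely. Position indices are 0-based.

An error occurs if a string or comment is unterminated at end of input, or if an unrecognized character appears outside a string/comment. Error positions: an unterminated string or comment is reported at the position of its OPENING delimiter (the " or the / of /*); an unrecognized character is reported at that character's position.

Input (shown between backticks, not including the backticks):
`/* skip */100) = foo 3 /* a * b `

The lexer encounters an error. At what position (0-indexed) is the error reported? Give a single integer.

Answer: 23

Derivation:
pos=0: enter COMMENT mode (saw '/*')
exit COMMENT mode (now at pos=10)
pos=10: emit NUM '100' (now at pos=13)
pos=13: emit RPAREN ')'
pos=15: emit EQ '='
pos=17: emit ID 'foo' (now at pos=20)
pos=21: emit NUM '3' (now at pos=22)
pos=23: enter COMMENT mode (saw '/*')
pos=23: ERROR — unterminated comment (reached EOF)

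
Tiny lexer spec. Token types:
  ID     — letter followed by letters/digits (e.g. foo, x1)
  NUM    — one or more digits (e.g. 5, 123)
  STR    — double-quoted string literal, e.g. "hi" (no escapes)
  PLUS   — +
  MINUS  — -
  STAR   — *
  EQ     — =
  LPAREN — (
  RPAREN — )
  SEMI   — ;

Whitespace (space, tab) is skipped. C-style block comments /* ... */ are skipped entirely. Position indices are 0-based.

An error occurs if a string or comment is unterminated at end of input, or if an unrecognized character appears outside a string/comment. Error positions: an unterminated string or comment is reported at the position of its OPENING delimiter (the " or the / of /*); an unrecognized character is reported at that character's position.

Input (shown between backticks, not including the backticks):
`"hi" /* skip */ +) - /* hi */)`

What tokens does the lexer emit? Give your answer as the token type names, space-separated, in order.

Answer: STR PLUS RPAREN MINUS RPAREN

Derivation:
pos=0: enter STRING mode
pos=0: emit STR "hi" (now at pos=4)
pos=5: enter COMMENT mode (saw '/*')
exit COMMENT mode (now at pos=15)
pos=16: emit PLUS '+'
pos=17: emit RPAREN ')'
pos=19: emit MINUS '-'
pos=21: enter COMMENT mode (saw '/*')
exit COMMENT mode (now at pos=29)
pos=29: emit RPAREN ')'
DONE. 5 tokens: [STR, PLUS, RPAREN, MINUS, RPAREN]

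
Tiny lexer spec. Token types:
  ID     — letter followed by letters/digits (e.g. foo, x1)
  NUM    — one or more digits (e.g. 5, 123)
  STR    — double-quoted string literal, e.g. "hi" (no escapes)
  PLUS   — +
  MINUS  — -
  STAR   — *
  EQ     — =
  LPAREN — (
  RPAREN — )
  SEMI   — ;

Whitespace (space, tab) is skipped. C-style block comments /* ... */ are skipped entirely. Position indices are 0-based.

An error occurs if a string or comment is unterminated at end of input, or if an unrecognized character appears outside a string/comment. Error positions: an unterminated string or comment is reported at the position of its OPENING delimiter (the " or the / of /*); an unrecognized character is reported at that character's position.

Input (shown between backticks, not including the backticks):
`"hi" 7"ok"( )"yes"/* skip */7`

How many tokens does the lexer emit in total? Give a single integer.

pos=0: enter STRING mode
pos=0: emit STR "hi" (now at pos=4)
pos=5: emit NUM '7' (now at pos=6)
pos=6: enter STRING mode
pos=6: emit STR "ok" (now at pos=10)
pos=10: emit LPAREN '('
pos=12: emit RPAREN ')'
pos=13: enter STRING mode
pos=13: emit STR "yes" (now at pos=18)
pos=18: enter COMMENT mode (saw '/*')
exit COMMENT mode (now at pos=28)
pos=28: emit NUM '7' (now at pos=29)
DONE. 7 tokens: [STR, NUM, STR, LPAREN, RPAREN, STR, NUM]

Answer: 7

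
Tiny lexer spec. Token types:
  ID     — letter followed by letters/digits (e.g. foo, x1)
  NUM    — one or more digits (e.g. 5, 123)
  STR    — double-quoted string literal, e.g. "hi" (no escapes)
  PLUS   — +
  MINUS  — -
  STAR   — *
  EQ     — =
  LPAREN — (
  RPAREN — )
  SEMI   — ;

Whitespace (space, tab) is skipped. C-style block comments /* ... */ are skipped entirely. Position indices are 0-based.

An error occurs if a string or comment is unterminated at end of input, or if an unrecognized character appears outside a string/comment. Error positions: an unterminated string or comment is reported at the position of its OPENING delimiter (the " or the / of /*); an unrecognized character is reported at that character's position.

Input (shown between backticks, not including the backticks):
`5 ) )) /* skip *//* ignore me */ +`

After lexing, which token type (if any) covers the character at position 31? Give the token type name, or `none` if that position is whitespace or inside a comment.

pos=0: emit NUM '5' (now at pos=1)
pos=2: emit RPAREN ')'
pos=4: emit RPAREN ')'
pos=5: emit RPAREN ')'
pos=7: enter COMMENT mode (saw '/*')
exit COMMENT mode (now at pos=17)
pos=17: enter COMMENT mode (saw '/*')
exit COMMENT mode (now at pos=32)
pos=33: emit PLUS '+'
DONE. 5 tokens: [NUM, RPAREN, RPAREN, RPAREN, PLUS]
Position 31: char is '/' -> none

Answer: none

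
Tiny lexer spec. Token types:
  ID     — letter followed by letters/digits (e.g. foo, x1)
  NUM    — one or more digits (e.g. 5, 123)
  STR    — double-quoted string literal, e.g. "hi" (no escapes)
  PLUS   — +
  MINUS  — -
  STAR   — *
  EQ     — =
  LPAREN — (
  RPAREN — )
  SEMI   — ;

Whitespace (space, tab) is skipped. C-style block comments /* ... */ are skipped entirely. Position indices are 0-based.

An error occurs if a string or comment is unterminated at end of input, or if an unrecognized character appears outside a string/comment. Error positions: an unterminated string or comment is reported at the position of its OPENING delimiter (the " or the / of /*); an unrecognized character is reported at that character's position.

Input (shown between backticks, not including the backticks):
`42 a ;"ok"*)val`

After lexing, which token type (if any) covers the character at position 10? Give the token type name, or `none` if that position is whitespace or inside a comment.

pos=0: emit NUM '42' (now at pos=2)
pos=3: emit ID 'a' (now at pos=4)
pos=5: emit SEMI ';'
pos=6: enter STRING mode
pos=6: emit STR "ok" (now at pos=10)
pos=10: emit STAR '*'
pos=11: emit RPAREN ')'
pos=12: emit ID 'val' (now at pos=15)
DONE. 7 tokens: [NUM, ID, SEMI, STR, STAR, RPAREN, ID]
Position 10: char is '*' -> STAR

Answer: STAR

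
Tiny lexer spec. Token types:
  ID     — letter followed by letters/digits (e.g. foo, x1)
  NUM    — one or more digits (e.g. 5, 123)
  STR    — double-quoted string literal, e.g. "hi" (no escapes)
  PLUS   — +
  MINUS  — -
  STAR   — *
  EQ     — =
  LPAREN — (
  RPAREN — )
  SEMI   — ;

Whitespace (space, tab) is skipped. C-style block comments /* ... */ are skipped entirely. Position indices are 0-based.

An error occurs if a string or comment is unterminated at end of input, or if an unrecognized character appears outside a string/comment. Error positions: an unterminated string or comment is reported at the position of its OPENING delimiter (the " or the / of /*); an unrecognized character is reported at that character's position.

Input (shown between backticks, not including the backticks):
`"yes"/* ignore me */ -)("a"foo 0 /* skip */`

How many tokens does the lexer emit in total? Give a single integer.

pos=0: enter STRING mode
pos=0: emit STR "yes" (now at pos=5)
pos=5: enter COMMENT mode (saw '/*')
exit COMMENT mode (now at pos=20)
pos=21: emit MINUS '-'
pos=22: emit RPAREN ')'
pos=23: emit LPAREN '('
pos=24: enter STRING mode
pos=24: emit STR "a" (now at pos=27)
pos=27: emit ID 'foo' (now at pos=30)
pos=31: emit NUM '0' (now at pos=32)
pos=33: enter COMMENT mode (saw '/*')
exit COMMENT mode (now at pos=43)
DONE. 7 tokens: [STR, MINUS, RPAREN, LPAREN, STR, ID, NUM]

Answer: 7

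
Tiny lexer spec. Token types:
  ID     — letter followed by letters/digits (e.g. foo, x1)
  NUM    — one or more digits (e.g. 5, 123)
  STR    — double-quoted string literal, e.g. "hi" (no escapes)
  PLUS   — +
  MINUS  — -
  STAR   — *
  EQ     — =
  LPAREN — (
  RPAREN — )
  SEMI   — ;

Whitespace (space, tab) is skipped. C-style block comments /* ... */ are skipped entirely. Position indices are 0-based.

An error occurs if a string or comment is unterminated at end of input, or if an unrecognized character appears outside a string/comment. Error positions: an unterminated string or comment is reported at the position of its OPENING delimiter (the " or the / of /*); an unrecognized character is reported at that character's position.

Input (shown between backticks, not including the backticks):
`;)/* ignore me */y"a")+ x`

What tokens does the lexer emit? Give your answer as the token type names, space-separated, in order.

Answer: SEMI RPAREN ID STR RPAREN PLUS ID

Derivation:
pos=0: emit SEMI ';'
pos=1: emit RPAREN ')'
pos=2: enter COMMENT mode (saw '/*')
exit COMMENT mode (now at pos=17)
pos=17: emit ID 'y' (now at pos=18)
pos=18: enter STRING mode
pos=18: emit STR "a" (now at pos=21)
pos=21: emit RPAREN ')'
pos=22: emit PLUS '+'
pos=24: emit ID 'x' (now at pos=25)
DONE. 7 tokens: [SEMI, RPAREN, ID, STR, RPAREN, PLUS, ID]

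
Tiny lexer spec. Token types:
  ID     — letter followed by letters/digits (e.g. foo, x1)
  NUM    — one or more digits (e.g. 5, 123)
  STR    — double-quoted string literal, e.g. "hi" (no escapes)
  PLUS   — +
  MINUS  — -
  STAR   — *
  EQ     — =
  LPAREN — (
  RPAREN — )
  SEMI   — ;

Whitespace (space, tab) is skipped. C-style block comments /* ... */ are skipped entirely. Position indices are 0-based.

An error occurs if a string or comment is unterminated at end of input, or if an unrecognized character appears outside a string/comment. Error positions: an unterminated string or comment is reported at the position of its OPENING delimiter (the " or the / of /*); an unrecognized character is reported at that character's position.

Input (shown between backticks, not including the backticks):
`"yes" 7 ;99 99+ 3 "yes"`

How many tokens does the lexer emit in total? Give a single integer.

Answer: 8

Derivation:
pos=0: enter STRING mode
pos=0: emit STR "yes" (now at pos=5)
pos=6: emit NUM '7' (now at pos=7)
pos=8: emit SEMI ';'
pos=9: emit NUM '99' (now at pos=11)
pos=12: emit NUM '99' (now at pos=14)
pos=14: emit PLUS '+'
pos=16: emit NUM '3' (now at pos=17)
pos=18: enter STRING mode
pos=18: emit STR "yes" (now at pos=23)
DONE. 8 tokens: [STR, NUM, SEMI, NUM, NUM, PLUS, NUM, STR]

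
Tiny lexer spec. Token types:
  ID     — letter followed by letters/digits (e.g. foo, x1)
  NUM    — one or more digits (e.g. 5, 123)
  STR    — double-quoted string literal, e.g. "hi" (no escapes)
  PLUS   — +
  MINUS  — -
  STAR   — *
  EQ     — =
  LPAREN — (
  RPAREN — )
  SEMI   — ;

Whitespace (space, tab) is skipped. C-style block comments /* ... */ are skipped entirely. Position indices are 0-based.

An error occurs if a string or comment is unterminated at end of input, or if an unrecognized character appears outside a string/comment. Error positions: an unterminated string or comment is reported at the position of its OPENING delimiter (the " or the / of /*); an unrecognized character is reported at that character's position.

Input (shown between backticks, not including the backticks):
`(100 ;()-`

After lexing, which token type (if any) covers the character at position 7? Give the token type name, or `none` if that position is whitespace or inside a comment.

Answer: RPAREN

Derivation:
pos=0: emit LPAREN '('
pos=1: emit NUM '100' (now at pos=4)
pos=5: emit SEMI ';'
pos=6: emit LPAREN '('
pos=7: emit RPAREN ')'
pos=8: emit MINUS '-'
DONE. 6 tokens: [LPAREN, NUM, SEMI, LPAREN, RPAREN, MINUS]
Position 7: char is ')' -> RPAREN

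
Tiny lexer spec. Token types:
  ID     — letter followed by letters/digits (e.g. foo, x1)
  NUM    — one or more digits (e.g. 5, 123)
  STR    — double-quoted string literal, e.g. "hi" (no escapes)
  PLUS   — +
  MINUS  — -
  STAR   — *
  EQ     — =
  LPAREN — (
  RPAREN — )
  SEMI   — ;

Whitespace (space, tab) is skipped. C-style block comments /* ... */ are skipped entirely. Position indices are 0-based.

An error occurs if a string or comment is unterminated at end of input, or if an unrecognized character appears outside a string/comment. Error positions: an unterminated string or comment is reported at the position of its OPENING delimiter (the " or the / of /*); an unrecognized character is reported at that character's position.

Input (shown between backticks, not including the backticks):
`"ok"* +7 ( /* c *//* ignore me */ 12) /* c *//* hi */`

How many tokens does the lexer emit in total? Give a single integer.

pos=0: enter STRING mode
pos=0: emit STR "ok" (now at pos=4)
pos=4: emit STAR '*'
pos=6: emit PLUS '+'
pos=7: emit NUM '7' (now at pos=8)
pos=9: emit LPAREN '('
pos=11: enter COMMENT mode (saw '/*')
exit COMMENT mode (now at pos=18)
pos=18: enter COMMENT mode (saw '/*')
exit COMMENT mode (now at pos=33)
pos=34: emit NUM '12' (now at pos=36)
pos=36: emit RPAREN ')'
pos=38: enter COMMENT mode (saw '/*')
exit COMMENT mode (now at pos=45)
pos=45: enter COMMENT mode (saw '/*')
exit COMMENT mode (now at pos=53)
DONE. 7 tokens: [STR, STAR, PLUS, NUM, LPAREN, NUM, RPAREN]

Answer: 7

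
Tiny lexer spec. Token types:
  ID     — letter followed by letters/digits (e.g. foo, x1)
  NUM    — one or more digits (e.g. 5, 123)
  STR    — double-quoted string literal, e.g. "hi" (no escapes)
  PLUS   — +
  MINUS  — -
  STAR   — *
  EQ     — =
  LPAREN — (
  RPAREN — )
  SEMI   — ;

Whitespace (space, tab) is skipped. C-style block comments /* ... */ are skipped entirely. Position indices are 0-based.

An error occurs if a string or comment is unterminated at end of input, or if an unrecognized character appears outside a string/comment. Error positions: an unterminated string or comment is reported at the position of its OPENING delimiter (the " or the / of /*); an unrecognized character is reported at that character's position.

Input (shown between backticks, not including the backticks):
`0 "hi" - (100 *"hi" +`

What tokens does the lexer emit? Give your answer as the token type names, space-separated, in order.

Answer: NUM STR MINUS LPAREN NUM STAR STR PLUS

Derivation:
pos=0: emit NUM '0' (now at pos=1)
pos=2: enter STRING mode
pos=2: emit STR "hi" (now at pos=6)
pos=7: emit MINUS '-'
pos=9: emit LPAREN '('
pos=10: emit NUM '100' (now at pos=13)
pos=14: emit STAR '*'
pos=15: enter STRING mode
pos=15: emit STR "hi" (now at pos=19)
pos=20: emit PLUS '+'
DONE. 8 tokens: [NUM, STR, MINUS, LPAREN, NUM, STAR, STR, PLUS]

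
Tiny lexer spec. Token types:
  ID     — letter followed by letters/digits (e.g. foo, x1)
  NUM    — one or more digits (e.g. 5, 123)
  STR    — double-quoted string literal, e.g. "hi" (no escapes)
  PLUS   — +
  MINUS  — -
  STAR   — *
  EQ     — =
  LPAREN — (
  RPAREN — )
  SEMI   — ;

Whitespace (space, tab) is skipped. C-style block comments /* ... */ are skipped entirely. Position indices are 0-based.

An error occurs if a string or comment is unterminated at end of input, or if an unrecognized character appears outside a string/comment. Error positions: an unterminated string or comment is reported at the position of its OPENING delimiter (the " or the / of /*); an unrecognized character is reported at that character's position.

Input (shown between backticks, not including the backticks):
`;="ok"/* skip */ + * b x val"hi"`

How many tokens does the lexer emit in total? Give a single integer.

Answer: 9

Derivation:
pos=0: emit SEMI ';'
pos=1: emit EQ '='
pos=2: enter STRING mode
pos=2: emit STR "ok" (now at pos=6)
pos=6: enter COMMENT mode (saw '/*')
exit COMMENT mode (now at pos=16)
pos=17: emit PLUS '+'
pos=19: emit STAR '*'
pos=21: emit ID 'b' (now at pos=22)
pos=23: emit ID 'x' (now at pos=24)
pos=25: emit ID 'val' (now at pos=28)
pos=28: enter STRING mode
pos=28: emit STR "hi" (now at pos=32)
DONE. 9 tokens: [SEMI, EQ, STR, PLUS, STAR, ID, ID, ID, STR]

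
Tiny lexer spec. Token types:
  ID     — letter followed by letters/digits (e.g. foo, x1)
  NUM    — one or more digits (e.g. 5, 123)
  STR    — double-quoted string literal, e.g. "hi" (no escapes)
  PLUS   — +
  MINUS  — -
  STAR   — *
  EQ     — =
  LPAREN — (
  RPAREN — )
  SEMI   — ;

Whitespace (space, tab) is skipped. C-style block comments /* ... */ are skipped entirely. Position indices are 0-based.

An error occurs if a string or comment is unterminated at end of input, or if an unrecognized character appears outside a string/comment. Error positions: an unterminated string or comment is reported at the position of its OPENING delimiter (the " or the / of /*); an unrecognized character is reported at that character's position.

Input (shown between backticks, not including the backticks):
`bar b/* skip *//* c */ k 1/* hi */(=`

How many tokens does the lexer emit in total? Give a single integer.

pos=0: emit ID 'bar' (now at pos=3)
pos=4: emit ID 'b' (now at pos=5)
pos=5: enter COMMENT mode (saw '/*')
exit COMMENT mode (now at pos=15)
pos=15: enter COMMENT mode (saw '/*')
exit COMMENT mode (now at pos=22)
pos=23: emit ID 'k' (now at pos=24)
pos=25: emit NUM '1' (now at pos=26)
pos=26: enter COMMENT mode (saw '/*')
exit COMMENT mode (now at pos=34)
pos=34: emit LPAREN '('
pos=35: emit EQ '='
DONE. 6 tokens: [ID, ID, ID, NUM, LPAREN, EQ]

Answer: 6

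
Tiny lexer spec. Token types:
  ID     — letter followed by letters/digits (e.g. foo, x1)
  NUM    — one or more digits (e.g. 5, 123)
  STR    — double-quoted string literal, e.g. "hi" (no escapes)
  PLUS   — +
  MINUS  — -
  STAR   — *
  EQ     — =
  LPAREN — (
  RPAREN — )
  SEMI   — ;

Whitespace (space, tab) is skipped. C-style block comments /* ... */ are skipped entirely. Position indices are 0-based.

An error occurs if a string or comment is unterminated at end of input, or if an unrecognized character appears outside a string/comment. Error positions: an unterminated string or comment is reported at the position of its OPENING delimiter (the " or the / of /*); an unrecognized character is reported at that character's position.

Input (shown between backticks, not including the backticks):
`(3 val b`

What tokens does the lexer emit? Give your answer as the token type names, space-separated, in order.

Answer: LPAREN NUM ID ID

Derivation:
pos=0: emit LPAREN '('
pos=1: emit NUM '3' (now at pos=2)
pos=3: emit ID 'val' (now at pos=6)
pos=7: emit ID 'b' (now at pos=8)
DONE. 4 tokens: [LPAREN, NUM, ID, ID]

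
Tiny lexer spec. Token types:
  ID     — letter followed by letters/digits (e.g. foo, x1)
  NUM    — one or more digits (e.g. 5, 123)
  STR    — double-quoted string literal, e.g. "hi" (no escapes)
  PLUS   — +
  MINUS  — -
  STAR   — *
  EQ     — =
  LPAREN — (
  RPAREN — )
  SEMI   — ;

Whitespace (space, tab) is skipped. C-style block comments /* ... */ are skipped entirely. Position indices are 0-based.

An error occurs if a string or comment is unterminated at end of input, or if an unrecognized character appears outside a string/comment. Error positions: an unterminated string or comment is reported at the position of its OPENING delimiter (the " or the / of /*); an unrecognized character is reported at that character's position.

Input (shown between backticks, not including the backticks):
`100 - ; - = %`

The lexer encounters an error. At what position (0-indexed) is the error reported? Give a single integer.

pos=0: emit NUM '100' (now at pos=3)
pos=4: emit MINUS '-'
pos=6: emit SEMI ';'
pos=8: emit MINUS '-'
pos=10: emit EQ '='
pos=12: ERROR — unrecognized char '%'

Answer: 12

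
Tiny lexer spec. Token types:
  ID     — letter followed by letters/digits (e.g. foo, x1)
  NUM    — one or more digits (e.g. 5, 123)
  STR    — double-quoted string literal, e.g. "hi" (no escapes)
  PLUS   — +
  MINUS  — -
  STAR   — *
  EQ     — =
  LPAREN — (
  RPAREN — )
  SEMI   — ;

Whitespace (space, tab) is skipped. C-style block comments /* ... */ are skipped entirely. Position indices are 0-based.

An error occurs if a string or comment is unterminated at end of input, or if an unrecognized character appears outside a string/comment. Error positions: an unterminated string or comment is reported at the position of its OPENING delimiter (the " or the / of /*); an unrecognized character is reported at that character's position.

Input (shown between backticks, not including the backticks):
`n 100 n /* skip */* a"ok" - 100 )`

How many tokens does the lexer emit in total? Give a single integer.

pos=0: emit ID 'n' (now at pos=1)
pos=2: emit NUM '100' (now at pos=5)
pos=6: emit ID 'n' (now at pos=7)
pos=8: enter COMMENT mode (saw '/*')
exit COMMENT mode (now at pos=18)
pos=18: emit STAR '*'
pos=20: emit ID 'a' (now at pos=21)
pos=21: enter STRING mode
pos=21: emit STR "ok" (now at pos=25)
pos=26: emit MINUS '-'
pos=28: emit NUM '100' (now at pos=31)
pos=32: emit RPAREN ')'
DONE. 9 tokens: [ID, NUM, ID, STAR, ID, STR, MINUS, NUM, RPAREN]

Answer: 9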